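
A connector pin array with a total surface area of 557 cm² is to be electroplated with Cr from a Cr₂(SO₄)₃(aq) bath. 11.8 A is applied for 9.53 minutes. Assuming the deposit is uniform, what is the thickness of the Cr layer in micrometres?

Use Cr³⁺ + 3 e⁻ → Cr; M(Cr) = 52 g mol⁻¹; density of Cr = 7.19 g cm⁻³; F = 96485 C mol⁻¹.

Q = I·t = 11.80 × 571.80 = 6747 C; n(e⁻) = 0.06993 mol.
n(Cr) = n(e⁻)/3 = 0.02331 mol, so m = 0.02331 × 52 = 1.212 g.
Volume = m/ρ = 1.212 / 7.19 = 0.1686 cm³.
Thickness = V/A = 0.1686 / 557 = 3.03 × 10⁻⁴ cm = 3.03 μm.

3.03 μm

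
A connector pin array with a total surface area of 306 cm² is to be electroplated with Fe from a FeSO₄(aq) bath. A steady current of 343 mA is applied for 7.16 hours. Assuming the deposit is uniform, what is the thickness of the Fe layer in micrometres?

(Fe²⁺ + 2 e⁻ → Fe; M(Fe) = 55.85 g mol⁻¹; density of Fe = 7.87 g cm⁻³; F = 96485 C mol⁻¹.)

Q = I·t = 0.3430 × 25776 = 8841 C; n(e⁻) = 0.09163 mol.
n(Fe) = n(e⁻)/2 = 0.04582 mol, so m = 0.04582 × 55.85 = 2.559 g.
Volume = m/ρ = 2.559 / 7.87 = 0.3251 cm³.
Thickness = V/A = 0.3251 / 306 = 0.00106 cm = 10.6 μm.

10.6 μm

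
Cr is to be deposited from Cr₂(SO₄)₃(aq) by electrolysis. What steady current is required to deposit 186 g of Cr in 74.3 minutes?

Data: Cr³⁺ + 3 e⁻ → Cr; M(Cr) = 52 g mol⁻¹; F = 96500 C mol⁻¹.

232 A

n(Cr) = 186 / 52 = 3.577 mol.
n(e⁻) = 3 × 3.577 = 10.73 mol.
Q = n(e⁻)·F = 10.73 × 96500 = 1036000 C.
I = Q/t = 1036000 / 4458.0 s = 232 A.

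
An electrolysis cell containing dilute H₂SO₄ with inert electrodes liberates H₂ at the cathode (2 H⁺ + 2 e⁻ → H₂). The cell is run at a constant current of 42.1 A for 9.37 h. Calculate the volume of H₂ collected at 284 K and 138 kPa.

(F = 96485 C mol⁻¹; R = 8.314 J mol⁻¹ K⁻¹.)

Q = I·t = 42.10 A × 33732 s = 1420000 C.
n(e⁻) = Q/F = 1420000 / 96485 = 14.72 mol.
2 electrons are transferred per H₂ molecule, so n(H₂) = 14.72 / 2 = 7.359 mol.
V = nRT/P = (7.359 × 8.314 × 284) / (138 × 10³ Pa) = 0.126 m³ = 126 L.

126 L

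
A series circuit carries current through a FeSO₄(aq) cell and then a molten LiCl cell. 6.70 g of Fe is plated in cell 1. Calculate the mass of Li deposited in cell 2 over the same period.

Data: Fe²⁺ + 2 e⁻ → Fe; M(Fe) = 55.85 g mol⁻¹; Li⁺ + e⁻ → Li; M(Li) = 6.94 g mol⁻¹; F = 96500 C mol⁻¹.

n(Fe) = 6.70 / 55.85 = 0.1200 mol.
Since Fe²⁺ + 2 e⁻ → Fe, n(e⁻) passed = 2 × 0.1200 = 0.2399 mol.
Cells in series carry the same charge, so the same 0.2399 mol of electrons passes through cell 2.
Li⁺ + e⁻ → Li, so n(Li) = 0.2399 / 1 = 0.2399 mol.
m(Li) = 0.2399 × 6.94 = 1.67 g.

1.67 g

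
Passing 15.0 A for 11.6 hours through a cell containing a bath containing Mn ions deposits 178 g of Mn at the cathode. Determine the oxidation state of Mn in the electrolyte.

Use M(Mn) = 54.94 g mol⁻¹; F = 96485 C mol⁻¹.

Q = I·t = 15.00 A × 41760 s = 626400 C, so n(e⁻) = 626400/96485 = 6.492 mol.
n(Mn) deposited = 178 / 54.94 = 3.240 mol.
Electrons per atom = n(e⁻)/n(Mn) = 6.492 / 3.240 = 2.00 ≈ 2, so the ion is Mn²⁺.

+2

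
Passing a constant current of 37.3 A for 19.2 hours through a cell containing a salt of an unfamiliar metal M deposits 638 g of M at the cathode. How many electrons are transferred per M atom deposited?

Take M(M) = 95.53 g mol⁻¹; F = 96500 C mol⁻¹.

4

Q = I·t = 37.30 A × 69120 s = 2578000 C, so n(e⁻) = 2578000/96500 = 26.72 mol.
n(M) deposited = 638 / 95.53 = 6.679 mol.
Electrons per atom = n(e⁻)/n(M) = 26.72 / 6.679 = 4.00 ≈ 4, so the ion is M⁴⁺.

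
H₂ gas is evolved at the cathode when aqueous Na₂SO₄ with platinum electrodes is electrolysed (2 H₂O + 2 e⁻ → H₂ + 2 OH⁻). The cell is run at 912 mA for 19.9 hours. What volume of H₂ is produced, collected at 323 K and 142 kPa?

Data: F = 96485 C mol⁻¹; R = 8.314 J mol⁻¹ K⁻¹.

6.40 L

Q = I·t = 0.9120 A × 71640 s = 65340 C.
n(e⁻) = Q/F = 65340 / 96485 = 0.6772 mol.
2 electrons are transferred per H₂ molecule, so n(H₂) = 0.6772 / 2 = 0.3386 mol.
V = nRT/P = (0.3386 × 8.314 × 323) / (142 × 10³ Pa) = 0.00640 m³ = 6.40 L.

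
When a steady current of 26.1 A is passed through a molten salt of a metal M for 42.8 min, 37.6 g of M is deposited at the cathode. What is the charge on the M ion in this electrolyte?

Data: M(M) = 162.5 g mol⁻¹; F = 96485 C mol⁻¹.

+3

Q = I·t = 26.10 A × 2568.0 s = 67020 C, so n(e⁻) = 67020/96485 = 0.6947 mol.
n(M) deposited = 37.6 / 162.5 = 0.2314 mol.
Electrons per atom = n(e⁻)/n(M) = 0.6947 / 0.2314 = 3.00 ≈ 3, so the ion is M³⁺.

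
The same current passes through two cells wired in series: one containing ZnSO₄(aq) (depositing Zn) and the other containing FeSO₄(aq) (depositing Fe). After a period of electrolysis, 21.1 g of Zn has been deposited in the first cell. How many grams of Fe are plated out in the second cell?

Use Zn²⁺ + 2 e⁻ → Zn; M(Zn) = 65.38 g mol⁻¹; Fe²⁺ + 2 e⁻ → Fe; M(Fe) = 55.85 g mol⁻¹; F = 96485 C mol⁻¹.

18.0 g

n(Zn) = 21.1 / 65.38 = 0.3227 mol.
Since Zn²⁺ + 2 e⁻ → Zn, n(e⁻) passed = 2 × 0.3227 = 0.6455 mol.
Cells in series carry the same charge, so the same 0.6455 mol of electrons passes through cell 2.
Fe²⁺ + 2 e⁻ → Fe, so n(Fe) = 0.6455 / 2 = 0.3227 mol.
m(Fe) = 0.3227 × 55.85 = 18.0 g.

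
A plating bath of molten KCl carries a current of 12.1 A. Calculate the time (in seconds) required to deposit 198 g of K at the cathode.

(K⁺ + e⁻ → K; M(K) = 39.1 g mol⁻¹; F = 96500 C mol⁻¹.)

40400 s

n(K) = m/M = 198 / 39.1 = 5.064 mol.
Each K atom requires 1 electron, so n(e⁻) = 1 × 5.064 = 5.064 mol.
Q = n(e⁻)·F = 5.064 × 96500 = 488700 C.
t = Q/I = 488700 / 12.10 A = 40390 s.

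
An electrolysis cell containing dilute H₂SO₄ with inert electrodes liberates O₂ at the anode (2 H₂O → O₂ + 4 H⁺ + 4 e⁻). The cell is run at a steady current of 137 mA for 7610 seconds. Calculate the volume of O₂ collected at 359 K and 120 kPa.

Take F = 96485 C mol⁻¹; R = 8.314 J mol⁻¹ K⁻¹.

0.0672 L

Q = I·t = 0.1370 A × 7610.0 s = 1043 C.
n(e⁻) = Q/F = 1043 / 96485 = 0.01081 mol.
4 electrons are transferred per O₂ molecule, so n(O₂) = 0.01081 / 4 = 0.002701 mol.
V = nRT/P = (0.002701 × 8.314 × 359) / (120 × 10³ Pa) = 6.72 × 10⁻⁵ m³ = 0.0672 L.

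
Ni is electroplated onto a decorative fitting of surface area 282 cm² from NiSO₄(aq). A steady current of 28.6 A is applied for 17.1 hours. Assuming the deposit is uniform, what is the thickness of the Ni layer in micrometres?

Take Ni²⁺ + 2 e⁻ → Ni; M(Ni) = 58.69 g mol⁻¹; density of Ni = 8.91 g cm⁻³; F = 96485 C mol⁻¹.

Q = I·t = 28.60 × 61560 = 1761000 C; n(e⁻) = 18.25 mol.
n(Ni) = n(e⁻)/2 = 9.124 mol, so m = 9.124 × 58.69 = 535.5 g.
Volume = m/ρ = 535.5 / 8.91 = 60.10 cm³.
Thickness = V/A = 60.10 / 282 = 0.213 cm = 2130 μm.

2130 μm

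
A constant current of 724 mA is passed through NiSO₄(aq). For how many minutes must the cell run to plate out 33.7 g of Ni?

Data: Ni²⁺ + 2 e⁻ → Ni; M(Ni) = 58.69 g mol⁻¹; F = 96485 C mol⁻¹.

2550 min

n(Ni) = m/M = 33.7 / 58.69 = 0.5742 mol.
Each Ni atom requires 2 electrons, so n(e⁻) = 2 × 0.5742 = 1.148 mol.
Q = n(e⁻)·F = 1.148 × 96485 = 110800 C.
t = Q/I = 110800 / 0.7240 A = 153000 s = 2550 min.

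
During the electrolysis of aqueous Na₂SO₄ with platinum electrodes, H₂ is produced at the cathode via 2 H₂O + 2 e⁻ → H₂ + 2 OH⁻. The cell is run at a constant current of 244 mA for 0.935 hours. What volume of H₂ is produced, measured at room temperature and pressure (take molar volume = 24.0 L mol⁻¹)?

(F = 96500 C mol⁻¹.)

0.102 L

Q = I·t = 0.2440 A × 3366.0 s = 821.3 C.
n(e⁻) = Q/F = 821.3 / 96500 = 0.008511 mol.
2 electrons are transferred per H₂ molecule, so n(H₂) = 0.008511 / 2 = 0.004255 mol.
V = n × V_m = 0.004255 × 24.0 = 0.102 L.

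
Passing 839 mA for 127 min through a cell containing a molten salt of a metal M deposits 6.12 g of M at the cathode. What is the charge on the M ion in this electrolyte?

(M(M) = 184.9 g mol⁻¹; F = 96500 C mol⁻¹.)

+2

Q = I·t = 0.8390 A × 7620.0 s = 6393 C, so n(e⁻) = 6393/96500 = 0.06625 mol.
n(M) deposited = 6.12 / 184.9 = 0.03310 mol.
Electrons per atom = n(e⁻)/n(M) = 0.06625 / 0.03310 = 2.00 ≈ 2, so the ion is M²⁺.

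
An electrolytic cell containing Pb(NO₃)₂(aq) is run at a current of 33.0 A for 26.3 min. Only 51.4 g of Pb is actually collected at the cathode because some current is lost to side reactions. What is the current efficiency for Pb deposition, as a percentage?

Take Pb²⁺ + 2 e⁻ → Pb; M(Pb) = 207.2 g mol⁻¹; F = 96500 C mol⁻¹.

91.9 %

Q = I·t = 33.00 × 1578.0 = 52070 C; n(e⁻) = 52070/96500 = 0.5396 mol.
Theoretical n(Pb) = n(e⁻)/2 = 0.2698 mol, i.e. m_theo = 0.2698 × 207.2 = 55.91 g.
Efficiency = m_actual / m_theo = 51.4 / 55.91 = 91.9 %.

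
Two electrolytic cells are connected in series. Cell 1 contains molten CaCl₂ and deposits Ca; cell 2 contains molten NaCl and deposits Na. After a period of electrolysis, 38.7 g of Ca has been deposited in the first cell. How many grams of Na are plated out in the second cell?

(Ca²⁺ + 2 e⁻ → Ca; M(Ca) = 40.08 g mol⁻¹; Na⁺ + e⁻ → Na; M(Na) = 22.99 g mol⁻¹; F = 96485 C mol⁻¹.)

n(Ca) = 38.7 / 40.08 = 0.9656 mol.
Since Ca²⁺ + 2 e⁻ → Ca, n(e⁻) passed = 2 × 0.9656 = 1.931 mol.
Cells in series carry the same charge, so the same 1.931 mol of electrons passes through cell 2.
Na⁺ + e⁻ → Na, so n(Na) = 1.931 / 1 = 1.931 mol.
m(Na) = 1.931 × 22.99 = 44.4 g.

44.4 g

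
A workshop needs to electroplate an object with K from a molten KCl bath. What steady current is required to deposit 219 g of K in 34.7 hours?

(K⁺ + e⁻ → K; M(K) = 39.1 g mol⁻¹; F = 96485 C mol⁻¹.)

n(K) = 219 / 39.1 = 5.601 mol.
n(e⁻) = 1 × 5.601 = 5.601 mol.
Q = n(e⁻)·F = 5.601 × 96485 = 540400 C.
I = Q/t = 540400 / 124920 s = 4.33 A.

4.33 A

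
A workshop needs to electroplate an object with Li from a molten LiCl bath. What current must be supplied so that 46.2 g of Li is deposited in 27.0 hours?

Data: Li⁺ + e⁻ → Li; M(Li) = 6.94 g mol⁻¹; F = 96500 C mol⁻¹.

6.61 A

n(Li) = 46.2 / 6.94 = 6.657 mol.
n(e⁻) = 1 × 6.657 = 6.657 mol.
Q = n(e⁻)·F = 6.657 × 96500 = 642400 C.
I = Q/t = 642400 / 97200 s = 6.61 A.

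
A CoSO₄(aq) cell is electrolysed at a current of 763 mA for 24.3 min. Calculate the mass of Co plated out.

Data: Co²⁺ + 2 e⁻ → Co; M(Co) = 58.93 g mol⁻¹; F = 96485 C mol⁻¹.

0.340 g

Q = I·t = 0.7630 A × 1458.0 s = 1112 C.
n(e⁻) = Q/F = 1112 / 96485 = 0.01153 mol.
Co²⁺ + 2 e⁻ → Co, so n(Co) = n(e⁻)/2 = 0.005765 mol.
m = n·M = 0.005765 × 58.93 = 0.340 g.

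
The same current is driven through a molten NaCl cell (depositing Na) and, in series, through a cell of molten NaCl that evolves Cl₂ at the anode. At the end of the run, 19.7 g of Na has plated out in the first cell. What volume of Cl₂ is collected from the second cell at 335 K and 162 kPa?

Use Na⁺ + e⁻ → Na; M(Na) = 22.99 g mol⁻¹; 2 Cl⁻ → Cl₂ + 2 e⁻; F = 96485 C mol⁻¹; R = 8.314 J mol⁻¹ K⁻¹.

7.37 L

n(Na) = 19.7 / 22.99 = 0.8569 mol, so n(e⁻) = 1 × 0.8569 = 0.8569 mol.
The cells are in series, so the same 0.8569 mol of electrons passes through the second cell.
2 Cl⁻ → Cl₂ + 2 e⁻ — 2 mol e⁻ per mol Cl₂, so n(Cl₂) = 0.8569/2 = 0.4284 mol.
V = nRT/P = (0.4284 × 8.314 × 335) / (162 × 10³) = 0.00737 m³ = 7.37 L.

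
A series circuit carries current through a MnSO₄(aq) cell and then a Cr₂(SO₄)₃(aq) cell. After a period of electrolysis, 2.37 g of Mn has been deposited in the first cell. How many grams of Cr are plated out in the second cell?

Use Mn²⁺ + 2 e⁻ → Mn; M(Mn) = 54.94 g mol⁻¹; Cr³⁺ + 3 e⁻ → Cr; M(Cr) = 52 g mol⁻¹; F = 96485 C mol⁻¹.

1.50 g

n(Mn) = 2.37 / 54.94 = 0.04314 mol.
Since Mn²⁺ + 2 e⁻ → Mn, n(e⁻) passed = 2 × 0.04314 = 0.08628 mol.
Cells in series carry the same charge, so the same 0.08628 mol of electrons passes through cell 2.
Cr³⁺ + 3 e⁻ → Cr, so n(Cr) = 0.08628 / 3 = 0.02876 mol.
m(Cr) = 0.02876 × 52 = 1.50 g.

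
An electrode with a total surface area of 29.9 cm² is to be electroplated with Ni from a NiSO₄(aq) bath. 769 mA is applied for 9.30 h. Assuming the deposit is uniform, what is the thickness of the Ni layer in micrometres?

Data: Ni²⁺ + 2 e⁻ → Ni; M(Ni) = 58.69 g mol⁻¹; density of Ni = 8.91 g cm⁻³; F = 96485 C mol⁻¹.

294 μm

Q = I·t = 0.7690 × 33480 = 25750 C; n(e⁻) = 0.2668 mol.
n(Ni) = n(e⁻)/2 = 0.1334 mol, so m = 0.1334 × 58.69 = 7.830 g.
Volume = m/ρ = 7.830 / 8.91 = 0.8788 cm³.
Thickness = V/A = 0.8788 / 29.9 = 0.0294 cm = 294 μm.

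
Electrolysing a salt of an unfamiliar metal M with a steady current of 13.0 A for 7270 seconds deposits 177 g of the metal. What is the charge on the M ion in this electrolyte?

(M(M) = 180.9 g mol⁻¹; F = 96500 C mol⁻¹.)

Q = I·t = 13.00 A × 7270.0 s = 94510 C, so n(e⁻) = 94510/96500 = 0.9794 mol.
n(M) deposited = 177 / 180.9 = 0.9784 mol.
Electrons per atom = n(e⁻)/n(M) = 0.9794 / 0.9784 = 1.00 ≈ 1, so the ion is M⁺.

+1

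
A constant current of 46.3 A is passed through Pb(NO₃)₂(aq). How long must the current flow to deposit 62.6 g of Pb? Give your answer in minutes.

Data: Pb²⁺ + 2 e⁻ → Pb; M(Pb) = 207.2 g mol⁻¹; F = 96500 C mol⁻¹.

21.0 min

n(Pb) = m/M = 62.6 / 207.2 = 0.3021 mol.
Each Pb atom requires 2 electrons, so n(e⁻) = 2 × 0.3021 = 0.6042 mol.
Q = n(e⁻)·F = 0.6042 × 96500 = 58310 C.
t = Q/I = 58310 / 46.30 A = 1259 s = 21.0 min.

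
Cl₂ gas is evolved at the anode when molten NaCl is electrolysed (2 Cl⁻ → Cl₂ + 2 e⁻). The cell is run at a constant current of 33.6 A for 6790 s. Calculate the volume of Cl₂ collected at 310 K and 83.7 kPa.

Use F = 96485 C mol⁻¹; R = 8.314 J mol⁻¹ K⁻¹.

36.4 L

Q = I·t = 33.60 A × 6790.0 s = 228100 C.
n(e⁻) = Q/F = 228100 / 96485 = 2.365 mol.
2 electrons are transferred per Cl₂ molecule, so n(Cl₂) = 2.365 / 2 = 1.182 mol.
V = nRT/P = (1.182 × 8.314 × 310) / (83.7 × 10³ Pa) = 0.0364 m³ = 36.4 L.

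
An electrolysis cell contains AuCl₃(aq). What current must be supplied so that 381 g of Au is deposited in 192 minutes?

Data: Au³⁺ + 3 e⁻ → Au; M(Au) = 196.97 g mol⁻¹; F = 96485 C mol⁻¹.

n(Au) = 381 / 196.97 = 1.934 mol.
n(e⁻) = 3 × 1.934 = 5.803 mol.
Q = n(e⁻)·F = 5.803 × 96485 = 559900 C.
I = Q/t = 559900 / 11520 s = 48.6 A.

48.6 A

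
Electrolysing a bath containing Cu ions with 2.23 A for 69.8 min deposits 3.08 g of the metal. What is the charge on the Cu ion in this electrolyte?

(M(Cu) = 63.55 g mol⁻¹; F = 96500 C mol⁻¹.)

+2

Q = I·t = 2.230 A × 4188.0 s = 9339 C, so n(e⁻) = 9339/96500 = 0.09678 mol.
n(Cu) deposited = 3.08 / 63.55 = 0.04847 mol.
Electrons per atom = n(e⁻)/n(Cu) = 0.09678 / 0.04847 = 2.00 ≈ 2, so the ion is Cu²⁺.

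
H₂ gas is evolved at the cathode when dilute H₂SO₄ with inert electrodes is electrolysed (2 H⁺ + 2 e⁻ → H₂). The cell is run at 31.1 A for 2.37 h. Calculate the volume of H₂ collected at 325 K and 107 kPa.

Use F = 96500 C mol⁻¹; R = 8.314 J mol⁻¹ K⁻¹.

Q = I·t = 31.10 A × 8532.0 s = 265300 C.
n(e⁻) = Q/F = 265300 / 96500 = 2.750 mol.
2 electrons are transferred per H₂ molecule, so n(H₂) = 2.750 / 2 = 1.375 mol.
V = nRT/P = (1.375 × 8.314 × 325) / (107 × 10³ Pa) = 0.0347 m³ = 34.7 L.

34.7 L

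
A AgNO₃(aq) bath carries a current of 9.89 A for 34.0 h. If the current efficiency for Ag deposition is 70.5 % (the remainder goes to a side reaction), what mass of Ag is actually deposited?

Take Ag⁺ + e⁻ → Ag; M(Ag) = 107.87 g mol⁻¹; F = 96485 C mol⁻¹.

954 g

Q = I·t = 9.890 × 122400 = 1211000 C.
n(e⁻) = 1211000/96485 = 12.55 mol; theoretically n(Ag) = 12.55/1 = 12.55 mol, m_theo = 1353 g.
At 70.5 % efficiency, m_actual = 0.705 × 1353 = 954 g.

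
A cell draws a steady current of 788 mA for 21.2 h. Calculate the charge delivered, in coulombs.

60100 C

Q = I·t = 0.7880 A × 76320 s = 60100 C.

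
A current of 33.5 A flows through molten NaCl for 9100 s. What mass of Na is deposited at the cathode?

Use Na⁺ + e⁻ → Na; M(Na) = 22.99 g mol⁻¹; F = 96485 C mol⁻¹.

72.6 g

Q = I·t = 33.50 A × 9100.0 s = 304800 C.
n(e⁻) = Q/F = 304800 / 96485 = 3.160 mol.
Na⁺ + e⁻ → Na, so n(Na) = n(e⁻)/1 = 3.160 mol.
m = n·M = 3.160 × 22.99 = 72.6 g.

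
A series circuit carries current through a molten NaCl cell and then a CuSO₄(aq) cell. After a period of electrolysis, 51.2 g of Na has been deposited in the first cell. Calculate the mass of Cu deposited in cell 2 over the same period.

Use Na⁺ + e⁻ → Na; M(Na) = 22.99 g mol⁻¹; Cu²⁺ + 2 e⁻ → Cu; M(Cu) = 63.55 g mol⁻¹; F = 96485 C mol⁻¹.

n(Na) = 51.2 / 22.99 = 2.227 mol.
Since Na⁺ + e⁻ → Na, n(e⁻) passed = 1 × 2.227 = 2.227 mol.
Cells in series carry the same charge, so the same 2.227 mol of electrons passes through cell 2.
Cu²⁺ + 2 e⁻ → Cu, so n(Cu) = 2.227 / 2 = 1.114 mol.
m(Cu) = 1.114 × 63.55 = 70.8 g.

70.8 g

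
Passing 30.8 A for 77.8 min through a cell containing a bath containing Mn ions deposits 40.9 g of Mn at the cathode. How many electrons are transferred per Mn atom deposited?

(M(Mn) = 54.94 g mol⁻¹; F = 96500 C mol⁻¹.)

Q = I·t = 30.80 A × 4668.0 s = 143800 C, so n(e⁻) = 143800/96500 = 1.490 mol.
n(Mn) deposited = 40.9 / 54.94 = 0.7444 mol.
Electrons per atom = n(e⁻)/n(Mn) = 1.490 / 0.7444 = 2.00 ≈ 2, so the ion is Mn²⁺.

2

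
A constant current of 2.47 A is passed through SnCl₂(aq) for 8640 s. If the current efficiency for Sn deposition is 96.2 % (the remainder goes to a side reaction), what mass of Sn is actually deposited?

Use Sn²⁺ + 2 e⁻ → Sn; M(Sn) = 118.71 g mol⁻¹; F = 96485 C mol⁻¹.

12.6 g

Q = I·t = 2.470 × 8640.0 = 21340 C.
n(e⁻) = 21340/96485 = 0.2212 mol; theoretically n(Sn) = 0.2212/2 = 0.1106 mol, m_theo = 13.13 g.
At 96.2 % efficiency, m_actual = 0.962 × 13.13 = 12.6 g.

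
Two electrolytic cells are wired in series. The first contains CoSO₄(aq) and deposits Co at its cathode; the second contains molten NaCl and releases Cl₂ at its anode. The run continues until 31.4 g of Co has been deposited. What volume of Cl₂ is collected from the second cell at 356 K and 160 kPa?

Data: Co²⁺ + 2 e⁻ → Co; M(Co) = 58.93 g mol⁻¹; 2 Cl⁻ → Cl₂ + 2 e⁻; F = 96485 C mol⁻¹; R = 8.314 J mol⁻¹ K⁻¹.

n(Co) = 31.4 / 58.93 = 0.5328 mol, so n(e⁻) = 2 × 0.5328 = 1.066 mol.
The cells are in series, so the same 1.066 mol of electrons passes through the second cell.
2 Cl⁻ → Cl₂ + 2 e⁻ — 2 mol e⁻ per mol Cl₂, so n(Cl₂) = 1.066/2 = 0.5328 mol.
V = nRT/P = (0.5328 × 8.314 × 356) / (160 × 10³) = 0.00986 m³ = 9.86 L.

9.86 L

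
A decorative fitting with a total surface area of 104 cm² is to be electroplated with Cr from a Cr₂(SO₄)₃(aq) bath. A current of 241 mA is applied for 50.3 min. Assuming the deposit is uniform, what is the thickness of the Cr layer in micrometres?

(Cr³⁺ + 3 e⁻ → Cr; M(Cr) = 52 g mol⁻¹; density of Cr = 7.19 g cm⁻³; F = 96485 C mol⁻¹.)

Q = I·t = 0.2410 × 3018.0 = 727.3 C; n(e⁻) = 0.007538 mol.
n(Cr) = n(e⁻)/3 = 0.002513 mol, so m = 0.002513 × 52 = 0.1307 g.
Volume = m/ρ = 0.1307 / 7.19 = 0.01817 cm³.
Thickness = V/A = 0.01817 / 104 = 1.75 × 10⁻⁴ cm = 1.75 μm.

1.75 μm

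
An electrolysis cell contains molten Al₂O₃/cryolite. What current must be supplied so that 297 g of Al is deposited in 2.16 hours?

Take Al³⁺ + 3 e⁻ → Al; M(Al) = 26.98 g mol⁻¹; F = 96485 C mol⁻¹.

410 A

n(Al) = 297 / 26.98 = 11.01 mol.
n(e⁻) = 3 × 11.01 = 33.02 mol.
Q = n(e⁻)·F = 33.02 × 96485 = 3186000 C.
I = Q/t = 3186000 / 7776.0 s = 410 A.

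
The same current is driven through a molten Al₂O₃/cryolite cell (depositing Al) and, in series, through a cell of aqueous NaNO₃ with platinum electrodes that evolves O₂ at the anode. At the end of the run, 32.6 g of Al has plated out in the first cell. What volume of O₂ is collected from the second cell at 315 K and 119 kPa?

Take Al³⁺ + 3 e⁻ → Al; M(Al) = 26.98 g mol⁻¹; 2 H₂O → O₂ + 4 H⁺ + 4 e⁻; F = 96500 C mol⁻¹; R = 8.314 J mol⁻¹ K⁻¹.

19.9 L

n(Al) = 32.6 / 26.98 = 1.208 mol, so n(e⁻) = 3 × 1.208 = 3.625 mol.
The cells are in series, so the same 3.625 mol of electrons passes through the second cell.
2 H₂O → O₂ + 4 H⁺ + 4 e⁻ — 4 mol e⁻ per mol O₂, so n(O₂) = 3.625/4 = 0.9062 mol.
V = nRT/P = (0.9062 × 8.314 × 315) / (119 × 10³) = 0.0199 m³ = 19.9 L.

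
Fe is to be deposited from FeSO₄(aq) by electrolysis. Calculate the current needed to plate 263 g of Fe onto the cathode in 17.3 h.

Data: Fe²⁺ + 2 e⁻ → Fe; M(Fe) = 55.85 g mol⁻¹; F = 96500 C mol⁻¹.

n(Fe) = 263 / 55.85 = 4.709 mol.
n(e⁻) = 2 × 4.709 = 9.418 mol.
Q = n(e⁻)·F = 9.418 × 96500 = 908800 C.
I = Q/t = 908800 / 62280 s = 14.6 A.

14.6 A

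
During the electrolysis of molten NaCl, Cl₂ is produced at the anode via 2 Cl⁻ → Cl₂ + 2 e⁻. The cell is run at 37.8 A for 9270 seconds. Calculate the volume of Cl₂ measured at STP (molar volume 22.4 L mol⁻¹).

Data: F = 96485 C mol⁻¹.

Q = I·t = 37.80 A × 9270.0 s = 350400 C.
n(e⁻) = Q/F = 350400 / 96485 = 3.632 mol.
2 electrons are transferred per Cl₂ molecule, so n(Cl₂) = 3.632 / 2 = 1.816 mol.
V = n × V_m = 1.816 × 22.4 = 40.7 L.

40.7 L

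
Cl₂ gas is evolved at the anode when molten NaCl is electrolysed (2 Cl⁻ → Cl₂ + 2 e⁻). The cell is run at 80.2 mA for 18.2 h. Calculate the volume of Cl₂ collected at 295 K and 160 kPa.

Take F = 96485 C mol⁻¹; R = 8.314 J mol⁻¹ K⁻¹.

0.417 L

Q = I·t = 0.08020 A × 65520 s = 5255 C.
n(e⁻) = Q/F = 5255 / 96485 = 0.05446 mol.
2 electrons are transferred per Cl₂ molecule, so n(Cl₂) = 0.05446 / 2 = 0.02723 mol.
V = nRT/P = (0.02723 × 8.314 × 295) / (160 × 10³ Pa) = 4.17 × 10⁻⁴ m³ = 0.417 L.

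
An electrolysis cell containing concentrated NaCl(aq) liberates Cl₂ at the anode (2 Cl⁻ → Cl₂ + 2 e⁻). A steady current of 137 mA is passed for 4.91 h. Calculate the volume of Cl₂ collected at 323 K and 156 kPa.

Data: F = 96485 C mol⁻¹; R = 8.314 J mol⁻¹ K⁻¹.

0.216 L

Q = I·t = 0.1370 A × 17676 s = 2422 C.
n(e⁻) = Q/F = 2422 / 96485 = 0.02510 mol.
2 electrons are transferred per Cl₂ molecule, so n(Cl₂) = 0.02510 / 2 = 0.01255 mol.
V = nRT/P = (0.01255 × 8.314 × 323) / (156 × 10³ Pa) = 2.16 × 10⁻⁴ m³ = 0.216 L.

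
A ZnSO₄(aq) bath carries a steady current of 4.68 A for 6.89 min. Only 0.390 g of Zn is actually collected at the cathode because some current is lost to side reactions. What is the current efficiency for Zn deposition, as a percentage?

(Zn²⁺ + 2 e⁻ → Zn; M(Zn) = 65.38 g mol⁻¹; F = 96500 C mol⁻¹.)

59.5 %

Q = I·t = 4.680 × 413.40 = 1935 C; n(e⁻) = 1935/96500 = 0.02005 mol.
Theoretical n(Zn) = n(e⁻)/2 = 0.01002 mol, i.e. m_theo = 0.01002 × 65.38 = 0.6554 g.
Efficiency = m_actual / m_theo = 0.390 / 0.6554 = 59.5 %.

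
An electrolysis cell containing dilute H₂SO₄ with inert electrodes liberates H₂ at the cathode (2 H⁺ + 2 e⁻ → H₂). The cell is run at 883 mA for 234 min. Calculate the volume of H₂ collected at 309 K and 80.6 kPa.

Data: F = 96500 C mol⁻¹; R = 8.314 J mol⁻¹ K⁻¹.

2.05 L

Q = I·t = 0.8830 A × 14040 s = 12400 C.
n(e⁻) = Q/F = 12400 / 96500 = 0.1285 mol.
2 electrons are transferred per H₂ molecule, so n(H₂) = 0.1285 / 2 = 0.06423 mol.
V = nRT/P = (0.06423 × 8.314 × 309) / (80.6 × 10³ Pa) = 0.00205 m³ = 2.05 L.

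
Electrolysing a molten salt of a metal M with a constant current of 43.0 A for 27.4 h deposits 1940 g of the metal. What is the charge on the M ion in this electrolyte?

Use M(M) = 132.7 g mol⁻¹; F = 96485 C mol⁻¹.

Q = I·t = 43.00 A × 98640 s = 4242000 C, so n(e⁻) = 4242000/96485 = 43.96 mol.
n(M) deposited = 1940 / 132.7 = 14.62 mol.
Electrons per atom = n(e⁻)/n(M) = 43.96 / 14.62 = 3.01 ≈ 3, so the ion is M³⁺.

+3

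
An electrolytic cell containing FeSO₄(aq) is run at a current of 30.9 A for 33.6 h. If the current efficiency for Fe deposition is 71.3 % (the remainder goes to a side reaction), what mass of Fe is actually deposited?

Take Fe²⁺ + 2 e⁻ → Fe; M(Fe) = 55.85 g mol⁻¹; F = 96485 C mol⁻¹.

Q = I·t = 30.90 × 120960 = 3738000 C.
n(e⁻) = 3738000/96485 = 38.74 mol; theoretically n(Fe) = 38.74/2 = 19.37 mol, m_theo = 1082 g.
At 71.3 % efficiency, m_actual = 0.713 × 1082 = 771 g.

771 g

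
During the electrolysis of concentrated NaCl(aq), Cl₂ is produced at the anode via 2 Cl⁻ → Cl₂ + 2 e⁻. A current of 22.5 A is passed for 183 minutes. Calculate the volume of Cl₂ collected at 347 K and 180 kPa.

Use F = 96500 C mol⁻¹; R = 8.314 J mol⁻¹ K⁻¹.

20.5 L

Q = I·t = 22.50 A × 10980 s = 247000 C.
n(e⁻) = Q/F = 247000 / 96500 = 2.560 mol.
2 electrons are transferred per Cl₂ molecule, so n(Cl₂) = 2.560 / 2 = 1.280 mol.
V = nRT/P = (1.280 × 8.314 × 347) / (180 × 10³ Pa) = 0.0205 m³ = 20.5 L.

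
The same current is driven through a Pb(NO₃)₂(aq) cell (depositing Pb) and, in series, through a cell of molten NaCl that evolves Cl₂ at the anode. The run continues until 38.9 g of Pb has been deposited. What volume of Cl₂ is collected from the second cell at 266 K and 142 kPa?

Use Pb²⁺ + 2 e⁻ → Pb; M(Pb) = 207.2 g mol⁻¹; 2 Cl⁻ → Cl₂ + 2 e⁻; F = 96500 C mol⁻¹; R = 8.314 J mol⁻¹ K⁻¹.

2.92 L

n(Pb) = 38.9 / 207.2 = 0.1877 mol, so n(e⁻) = 2 × 0.1877 = 0.3755 mol.
The cells are in series, so the same 0.3755 mol of electrons passes through the second cell.
2 Cl⁻ → Cl₂ + 2 e⁻ — 2 mol e⁻ per mol Cl₂, so n(Cl₂) = 0.3755/2 = 0.1877 mol.
V = nRT/P = (0.1877 × 8.314 × 266) / (142 × 10³) = 0.00292 m³ = 2.92 L.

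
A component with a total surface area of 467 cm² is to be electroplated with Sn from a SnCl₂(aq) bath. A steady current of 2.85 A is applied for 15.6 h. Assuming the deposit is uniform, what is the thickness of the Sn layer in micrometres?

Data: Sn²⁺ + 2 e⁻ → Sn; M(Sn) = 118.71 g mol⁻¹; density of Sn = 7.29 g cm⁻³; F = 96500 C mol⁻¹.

Q = I·t = 2.850 × 56160 = 160100 C; n(e⁻) = 1.659 mol.
n(Sn) = n(e⁻)/2 = 0.8293 mol, so m = 0.8293 × 118.71 = 98.45 g.
Volume = m/ρ = 98.45 / 7.29 = 13.50 cm³.
Thickness = V/A = 13.50 / 467 = 0.0289 cm = 289 μm.

289 μm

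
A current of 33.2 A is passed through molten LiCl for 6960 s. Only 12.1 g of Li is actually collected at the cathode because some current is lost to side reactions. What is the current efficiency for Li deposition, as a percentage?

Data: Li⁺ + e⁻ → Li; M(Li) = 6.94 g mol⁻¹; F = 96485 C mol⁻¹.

72.8 %

Q = I·t = 33.20 × 6960.0 = 231100 C; n(e⁻) = 231100/96485 = 2.395 mol.
Theoretical n(Li) = n(e⁻)/1 = 2.395 mol, i.e. m_theo = 2.395 × 6.94 = 16.62 g.
Efficiency = m_actual / m_theo = 12.1 / 16.62 = 72.8 %.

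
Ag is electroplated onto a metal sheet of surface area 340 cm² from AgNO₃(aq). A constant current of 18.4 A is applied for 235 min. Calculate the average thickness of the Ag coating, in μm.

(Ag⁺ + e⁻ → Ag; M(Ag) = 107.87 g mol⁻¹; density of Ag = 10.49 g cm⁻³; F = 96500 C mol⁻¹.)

Q = I·t = 18.40 × 14100 = 259400 C; n(e⁻) = 2.688 mol.
n(Ag) = n(e⁻)/1 = 2.688 mol, so m = 2.688 × 107.87 = 290.0 g.
Volume = m/ρ = 290.0 / 10.49 = 27.65 cm³.
Thickness = V/A = 27.65 / 340 = 0.0813 cm = 813 μm.

813 μm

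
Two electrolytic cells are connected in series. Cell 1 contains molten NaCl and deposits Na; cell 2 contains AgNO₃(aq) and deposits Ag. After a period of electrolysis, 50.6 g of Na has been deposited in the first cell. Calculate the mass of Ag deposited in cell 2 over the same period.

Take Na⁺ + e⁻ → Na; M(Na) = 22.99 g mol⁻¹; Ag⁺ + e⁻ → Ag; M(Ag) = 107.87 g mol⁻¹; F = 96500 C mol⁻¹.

237 g

n(Na) = 50.6 / 22.99 = 2.201 mol.
Since Na⁺ + e⁻ → Na, n(e⁻) passed = 1 × 2.201 = 2.201 mol.
Cells in series carry the same charge, so the same 2.201 mol of electrons passes through cell 2.
Ag⁺ + e⁻ → Ag, so n(Ag) = 2.201 / 1 = 2.201 mol.
m(Ag) = 2.201 × 107.87 = 237 g.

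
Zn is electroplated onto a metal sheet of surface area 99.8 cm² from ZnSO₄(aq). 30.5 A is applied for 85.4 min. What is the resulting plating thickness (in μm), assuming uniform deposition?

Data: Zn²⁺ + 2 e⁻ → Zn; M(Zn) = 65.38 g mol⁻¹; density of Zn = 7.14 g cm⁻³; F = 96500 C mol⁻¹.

743 μm

Q = I·t = 30.50 × 5124.0 = 156300 C; n(e⁻) = 1.620 mol.
n(Zn) = n(e⁻)/2 = 0.8098 mol, so m = 0.8098 × 65.38 = 52.94 g.
Volume = m/ρ = 52.94 / 7.14 = 7.415 cm³.
Thickness = V/A = 7.415 / 99.8 = 0.0743 cm = 743 μm.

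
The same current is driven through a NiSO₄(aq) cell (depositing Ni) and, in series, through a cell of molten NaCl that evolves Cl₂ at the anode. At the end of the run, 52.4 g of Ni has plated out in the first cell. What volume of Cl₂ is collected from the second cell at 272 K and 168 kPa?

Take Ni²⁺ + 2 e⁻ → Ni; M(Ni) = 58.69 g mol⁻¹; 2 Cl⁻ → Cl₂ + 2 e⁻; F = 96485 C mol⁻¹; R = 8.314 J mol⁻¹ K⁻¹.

12.0 L

n(Ni) = 52.4 / 58.69 = 0.8928 mol, so n(e⁻) = 2 × 0.8928 = 1.786 mol.
The cells are in series, so the same 1.786 mol of electrons passes through the second cell.
2 Cl⁻ → Cl₂ + 2 e⁻ — 2 mol e⁻ per mol Cl₂, so n(Cl₂) = 1.786/2 = 0.8928 mol.
V = nRT/P = (0.8928 × 8.314 × 272) / (168 × 10³) = 0.0120 m³ = 12.0 L.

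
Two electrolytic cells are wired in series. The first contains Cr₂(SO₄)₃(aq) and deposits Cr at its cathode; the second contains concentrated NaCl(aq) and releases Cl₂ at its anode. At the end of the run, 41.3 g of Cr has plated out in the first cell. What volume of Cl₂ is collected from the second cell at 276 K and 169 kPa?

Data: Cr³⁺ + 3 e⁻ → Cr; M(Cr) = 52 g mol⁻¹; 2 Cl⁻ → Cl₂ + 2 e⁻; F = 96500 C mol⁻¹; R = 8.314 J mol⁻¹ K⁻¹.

n(Cr) = 41.3 / 52 = 0.7942 mol, so n(e⁻) = 3 × 0.7942 = 2.383 mol.
The cells are in series, so the same 2.383 mol of electrons passes through the second cell.
2 Cl⁻ → Cl₂ + 2 e⁻ — 2 mol e⁻ per mol Cl₂, so n(Cl₂) = 2.383/2 = 1.191 mol.
V = nRT/P = (1.191 × 8.314 × 276) / (169 × 10³) = 0.0162 m³ = 16.2 L.

16.2 L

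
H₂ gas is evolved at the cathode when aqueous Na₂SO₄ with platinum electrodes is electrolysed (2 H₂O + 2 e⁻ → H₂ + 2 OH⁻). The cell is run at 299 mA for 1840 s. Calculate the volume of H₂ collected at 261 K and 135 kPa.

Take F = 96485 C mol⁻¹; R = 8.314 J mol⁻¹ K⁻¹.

Q = I·t = 0.2990 A × 1840.0 s = 550.2 C.
n(e⁻) = Q/F = 550.2 / 96485 = 0.005702 mol.
2 electrons are transferred per H₂ molecule, so n(H₂) = 0.005702 / 2 = 0.002851 mol.
V = nRT/P = (0.002851 × 8.314 × 261) / (135 × 10³ Pa) = 4.58 × 10⁻⁵ m³ = 0.0458 L.

0.0458 L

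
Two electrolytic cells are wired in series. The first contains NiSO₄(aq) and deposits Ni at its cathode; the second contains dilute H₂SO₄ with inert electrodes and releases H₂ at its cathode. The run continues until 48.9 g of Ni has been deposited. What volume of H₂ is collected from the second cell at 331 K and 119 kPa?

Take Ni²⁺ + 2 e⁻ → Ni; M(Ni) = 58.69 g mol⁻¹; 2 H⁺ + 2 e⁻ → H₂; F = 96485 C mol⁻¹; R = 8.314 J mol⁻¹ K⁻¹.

n(Ni) = 48.9 / 58.69 = 0.8332 mol, so n(e⁻) = 2 × 0.8332 = 1.666 mol.
The cells are in series, so the same 1.666 mol of electrons passes through the second cell.
2 H⁺ + 2 e⁻ → H₂ — 2 mol e⁻ per mol H₂, so n(H₂) = 1.666/2 = 0.8332 mol.
V = nRT/P = (0.8332 × 8.314 × 331) / (119 × 10³) = 0.0193 m³ = 19.3 L.

19.3 L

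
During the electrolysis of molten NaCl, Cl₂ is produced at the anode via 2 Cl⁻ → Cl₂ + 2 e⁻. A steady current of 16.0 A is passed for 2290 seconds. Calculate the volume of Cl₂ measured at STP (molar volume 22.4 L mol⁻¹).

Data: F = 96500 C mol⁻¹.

Q = I·t = 16.00 A × 2290.0 s = 36640 C.
n(e⁻) = Q/F = 36640 / 96500 = 0.3797 mol.
2 electrons are transferred per Cl₂ molecule, so n(Cl₂) = 0.3797 / 2 = 0.1898 mol.
V = n × V_m = 0.1898 × 22.4 = 4.25 L.

4.25 L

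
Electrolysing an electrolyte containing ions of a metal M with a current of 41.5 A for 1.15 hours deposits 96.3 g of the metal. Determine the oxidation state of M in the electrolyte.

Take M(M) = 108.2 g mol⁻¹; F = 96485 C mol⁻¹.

Q = I·t = 41.50 A × 4140.0 s = 171800 C, so n(e⁻) = 171800/96485 = 1.781 mol.
n(M) deposited = 96.3 / 108.2 = 0.8900 mol.
Electrons per atom = n(e⁻)/n(M) = 1.781 / 0.8900 = 2.00 ≈ 2, so the ion is M²⁺.

+2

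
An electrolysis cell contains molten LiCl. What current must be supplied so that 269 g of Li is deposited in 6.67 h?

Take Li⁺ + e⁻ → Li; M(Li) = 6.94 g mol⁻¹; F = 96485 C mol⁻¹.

156 A

n(Li) = 269 / 6.94 = 38.76 mol.
n(e⁻) = 1 × 38.76 = 38.76 mol.
Q = n(e⁻)·F = 38.76 × 96485 = 3740000 C.
I = Q/t = 3740000 / 24012 s = 156 A.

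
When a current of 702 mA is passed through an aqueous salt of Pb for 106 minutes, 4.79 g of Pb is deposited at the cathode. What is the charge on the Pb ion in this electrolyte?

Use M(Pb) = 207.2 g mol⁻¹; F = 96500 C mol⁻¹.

Q = I·t = 0.7020 A × 6360.0 s = 4465 C, so n(e⁻) = 4465/96500 = 0.04627 mol.
n(Pb) deposited = 4.79 / 207.2 = 0.02312 mol.
Electrons per atom = n(e⁻)/n(Pb) = 0.04627 / 0.02312 = 2.00 ≈ 2, so the ion is Pb²⁺.

+2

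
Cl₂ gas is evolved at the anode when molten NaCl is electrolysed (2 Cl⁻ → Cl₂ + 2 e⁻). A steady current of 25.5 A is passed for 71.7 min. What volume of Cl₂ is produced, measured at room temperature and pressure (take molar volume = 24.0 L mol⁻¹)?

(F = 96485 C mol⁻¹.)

Q = I·t = 25.50 A × 4302.0 s = 109700 C.
n(e⁻) = Q/F = 109700 / 96485 = 1.137 mol.
2 electrons are transferred per Cl₂ molecule, so n(Cl₂) = 1.137 / 2 = 0.5685 mol.
V = n × V_m = 0.5685 × 24.0 = 13.6 L.

13.6 L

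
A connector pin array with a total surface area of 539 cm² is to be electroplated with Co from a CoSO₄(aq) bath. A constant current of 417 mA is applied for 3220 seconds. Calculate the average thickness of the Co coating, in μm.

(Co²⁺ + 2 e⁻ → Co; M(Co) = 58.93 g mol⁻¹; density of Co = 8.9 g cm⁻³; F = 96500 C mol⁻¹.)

Q = I·t = 0.4170 × 3220.0 = 1343 C; n(e⁻) = 0.01391 mol.
n(Co) = n(e⁻)/2 = 0.006957 mol, so m = 0.006957 × 58.93 = 0.4100 g.
Volume = m/ρ = 0.4100 / 8.9 = 0.04607 cm³.
Thickness = V/A = 0.04607 / 539 = 8.55 × 10⁻⁵ cm = 0.855 μm.

0.855 μm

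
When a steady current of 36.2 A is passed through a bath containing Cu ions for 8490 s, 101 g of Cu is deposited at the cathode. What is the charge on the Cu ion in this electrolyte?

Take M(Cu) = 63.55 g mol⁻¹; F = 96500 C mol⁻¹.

+2

Q = I·t = 36.20 A × 8490.0 s = 307300 C, so n(e⁻) = 307300/96500 = 3.185 mol.
n(Cu) deposited = 101 / 63.55 = 1.589 mol.
Electrons per atom = n(e⁻)/n(Cu) = 3.185 / 1.589 = 2.00 ≈ 2, so the ion is Cu²⁺.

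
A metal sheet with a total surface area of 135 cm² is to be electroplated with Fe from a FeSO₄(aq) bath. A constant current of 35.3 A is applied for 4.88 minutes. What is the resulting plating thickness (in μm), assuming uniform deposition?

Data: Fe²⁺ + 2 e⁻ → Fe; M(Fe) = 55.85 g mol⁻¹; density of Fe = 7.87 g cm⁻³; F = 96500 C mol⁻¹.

28.2 μm

Q = I·t = 35.30 × 292.80 = 10340 C; n(e⁻) = 0.1071 mol.
n(Fe) = n(e⁻)/2 = 0.05355 mol, so m = 0.05355 × 55.85 = 2.991 g.
Volume = m/ρ = 2.991 / 7.87 = 0.3800 cm³.
Thickness = V/A = 0.3800 / 135 = 0.00282 cm = 28.2 μm.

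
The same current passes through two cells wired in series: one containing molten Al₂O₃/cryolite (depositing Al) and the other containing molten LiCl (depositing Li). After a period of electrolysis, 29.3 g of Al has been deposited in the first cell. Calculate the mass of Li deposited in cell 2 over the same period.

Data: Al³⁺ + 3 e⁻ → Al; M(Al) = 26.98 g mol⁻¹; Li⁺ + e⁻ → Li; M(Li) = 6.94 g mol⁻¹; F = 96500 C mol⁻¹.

22.6 g

n(Al) = 29.3 / 26.98 = 1.086 mol.
Since Al³⁺ + 3 e⁻ → Al, n(e⁻) passed = 3 × 1.086 = 3.258 mol.
Cells in series carry the same charge, so the same 3.258 mol of electrons passes through cell 2.
Li⁺ + e⁻ → Li, so n(Li) = 3.258 / 1 = 3.258 mol.
m(Li) = 3.258 × 6.94 = 22.6 g.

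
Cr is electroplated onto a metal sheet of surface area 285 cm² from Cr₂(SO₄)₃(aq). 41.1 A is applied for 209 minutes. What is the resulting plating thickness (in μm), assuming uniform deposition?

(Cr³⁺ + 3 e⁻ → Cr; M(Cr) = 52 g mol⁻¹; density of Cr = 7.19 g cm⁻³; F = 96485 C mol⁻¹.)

452 μm

Q = I·t = 41.10 × 12540 = 515400 C; n(e⁻) = 5.342 mol.
n(Cr) = n(e⁻)/3 = 1.781 mol, so m = 1.781 × 52 = 92.59 g.
Volume = m/ρ = 92.59 / 7.19 = 12.88 cm³.
Thickness = V/A = 12.88 / 285 = 0.0452 cm = 452 μm.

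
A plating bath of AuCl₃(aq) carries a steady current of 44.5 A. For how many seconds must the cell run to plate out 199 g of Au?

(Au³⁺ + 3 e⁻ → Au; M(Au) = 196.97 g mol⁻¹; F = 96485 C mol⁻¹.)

6570 s

n(Au) = m/M = 199 / 196.97 = 1.010 mol.
Each Au atom requires 3 electrons, so n(e⁻) = 3 × 1.010 = 3.031 mol.
Q = n(e⁻)·F = 3.031 × 96485 = 292400 C.
t = Q/I = 292400 / 44.50 A = 6572 s.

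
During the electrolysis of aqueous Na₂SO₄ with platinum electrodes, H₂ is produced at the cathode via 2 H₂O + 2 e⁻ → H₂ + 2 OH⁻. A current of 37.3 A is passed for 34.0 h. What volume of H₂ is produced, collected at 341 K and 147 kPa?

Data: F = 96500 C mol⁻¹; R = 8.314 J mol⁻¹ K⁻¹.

456 L

Q = I·t = 37.30 A × 122400 s = 4566000 C.
n(e⁻) = Q/F = 4566000 / 96500 = 47.31 mol.
2 electrons are transferred per H₂ molecule, so n(H₂) = 47.31 / 2 = 23.66 mol.
V = nRT/P = (23.66 × 8.314 × 341) / (147 × 10³ Pa) = 0.456 m³ = 456 L.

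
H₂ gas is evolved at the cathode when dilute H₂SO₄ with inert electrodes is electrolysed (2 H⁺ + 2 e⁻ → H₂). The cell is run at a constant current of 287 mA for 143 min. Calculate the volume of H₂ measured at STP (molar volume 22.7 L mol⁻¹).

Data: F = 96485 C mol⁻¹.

0.290 L

Q = I·t = 0.2870 A × 8580.0 s = 2462 C.
n(e⁻) = Q/F = 2462 / 96485 = 0.02552 mol.
2 electrons are transferred per H₂ molecule, so n(H₂) = 0.02552 / 2 = 0.01276 mol.
V = n × V_m = 0.01276 × 22.7 = 0.290 L.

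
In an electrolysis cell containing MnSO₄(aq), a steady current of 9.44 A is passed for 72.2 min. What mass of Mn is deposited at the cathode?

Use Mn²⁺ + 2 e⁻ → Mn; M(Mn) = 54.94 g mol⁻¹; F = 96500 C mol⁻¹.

11.6 g

Q = I·t = 9.440 A × 4332.0 s = 40890 C.
n(e⁻) = Q/F = 40890 / 96500 = 0.4238 mol.
Mn²⁺ + 2 e⁻ → Mn, so n(Mn) = n(e⁻)/2 = 0.2119 mol.
m = n·M = 0.2119 × 54.94 = 11.6 g.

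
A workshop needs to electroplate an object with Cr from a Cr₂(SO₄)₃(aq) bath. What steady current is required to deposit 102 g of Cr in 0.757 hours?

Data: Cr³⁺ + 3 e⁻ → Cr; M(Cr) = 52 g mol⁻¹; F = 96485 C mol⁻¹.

208 A

n(Cr) = 102 / 52 = 1.962 mol.
n(e⁻) = 3 × 1.962 = 5.885 mol.
Q = n(e⁻)·F = 5.885 × 96485 = 567800 C.
I = Q/t = 567800 / 2725.2 s = 208 A.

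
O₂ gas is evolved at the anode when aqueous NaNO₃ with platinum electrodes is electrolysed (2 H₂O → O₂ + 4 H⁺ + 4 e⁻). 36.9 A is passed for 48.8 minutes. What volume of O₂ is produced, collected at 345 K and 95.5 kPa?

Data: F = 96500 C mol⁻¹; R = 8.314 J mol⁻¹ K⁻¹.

Q = I·t = 36.90 A × 2928.0 s = 108000 C.
n(e⁻) = Q/F = 108000 / 96500 = 1.120 mol.
4 electrons are transferred per O₂ molecule, so n(O₂) = 1.120 / 4 = 0.2799 mol.
V = nRT/P = (0.2799 × 8.314 × 345) / (95.5 × 10³ Pa) = 0.00841 m³ = 8.41 L.

8.41 L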